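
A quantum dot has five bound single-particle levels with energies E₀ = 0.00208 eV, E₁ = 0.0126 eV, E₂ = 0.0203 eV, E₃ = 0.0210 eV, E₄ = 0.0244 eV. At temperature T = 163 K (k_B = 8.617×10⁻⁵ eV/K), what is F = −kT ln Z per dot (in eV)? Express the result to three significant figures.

k_BT = 8.617×10⁻⁵ × 163 K = 0.014046 eV.
Eᵢ/kT = 0.14808, 0.89705, 1.4453, 1.4951, 1.7371.
Z = Σ e^(−Eᵢ/kT) = e^(−0.14808) + e^(−0.89705) + e^(−1.4453) + e^(−1.4951) + e^(−1.7371) = 0.86236 + 0.40777 + 0.23568 + 0.22423 + 0.17603 = 1.9061.
F = −kT ln Z = −0.014046 × ln(1.9061) = −0.014046 × 0.64506 = -0.00906 eV.

-0.00906 eV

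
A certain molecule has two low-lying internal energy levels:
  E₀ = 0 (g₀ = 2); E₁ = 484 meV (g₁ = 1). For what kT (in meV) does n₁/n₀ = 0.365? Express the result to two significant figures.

n₁/n₀ = (g₁/g₀) exp[−(E₁−E₀)/kT] = 0.365.
⇒ (E₁−E₀)/kT = ln((1/2)/0.365) = ln(1.370) = 0.3148.
kT = 484 meV / 0.3148 = 1500 meV.

1500 meV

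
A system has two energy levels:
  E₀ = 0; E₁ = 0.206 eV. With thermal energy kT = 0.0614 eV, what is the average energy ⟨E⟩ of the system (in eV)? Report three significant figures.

Eᵢ/kT = 0, 3.3550.
Z = Σ e^(−Eᵢ/kT) = e^(−0) + e^(−3.3550) = 1.0000 + 0.034909 = 1.0349.
⟨E⟩ = Σ Eᵢ e^(−Eᵢ/kT) / Z = (0·1.0000 + 0.206·0.034909) / 1.0349 = 0.00695 eV.

0.00695 eV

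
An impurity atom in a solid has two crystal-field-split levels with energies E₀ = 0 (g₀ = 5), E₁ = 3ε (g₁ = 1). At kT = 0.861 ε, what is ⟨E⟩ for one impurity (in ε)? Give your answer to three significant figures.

Eᵢ/kT = 0, 3.4843.
Z = Σ gᵢe^(−Eᵢ/kT) = 5·e^(−0) + 1·e^(−3.4843) = 5.0000 + 0.030675 = 5.0307.
⟨E⟩ = Σ Eᵢ gᵢe^(−Eᵢ/kT) / Z = (0·5.0000 + 3·0.030675) / 5.0307 = 0.0183 ε.

0.0183 ε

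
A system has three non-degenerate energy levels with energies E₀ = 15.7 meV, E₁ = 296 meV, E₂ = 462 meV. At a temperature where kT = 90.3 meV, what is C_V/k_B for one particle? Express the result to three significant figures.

Eᵢ/kT = 0.17386, 3.2780, 5.1163.
Z = Σ e^(−Eᵢ/kT) = e^(−0.17386) + e^(−3.2780) + e^(−5.1163) = 0.84041 + 0.037704 + 0.0059982 = 0.88411.
⟨E⟩ = 30.682 meV, ⟨E²⟩ = 5418.9 meV².
C_V/k_B = (⟨E²⟩ − ⟨E⟩²)/(kT)² = (5418.9 − 941.39)/8154.1 = 0.549.

0.549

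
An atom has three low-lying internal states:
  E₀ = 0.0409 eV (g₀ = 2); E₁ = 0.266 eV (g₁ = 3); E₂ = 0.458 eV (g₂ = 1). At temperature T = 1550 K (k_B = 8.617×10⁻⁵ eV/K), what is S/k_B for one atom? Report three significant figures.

k_BT = 8.617×10⁻⁵ × 1550 K = 0.13356 eV.
Eᵢ/kT = 0.30623, 1.9916, 3.4292.
Z = Σ gᵢe^(−Eᵢ/kT) = 2·e^(−0.30623) + 3·e^(−1.9916) + 1·e^(−3.4292) = 1.4724 + 0.40943 + 0.032413 = 1.9142.
⟨E⟩ = Σ EᵢPᵢ = 0.096110 eV.
S/k_B = ln Z + ⟨E⟩/kT = ln(1.9142) + 0.096110/0.13356 = 0.64930 + 0.71960 = 1.37.

1.37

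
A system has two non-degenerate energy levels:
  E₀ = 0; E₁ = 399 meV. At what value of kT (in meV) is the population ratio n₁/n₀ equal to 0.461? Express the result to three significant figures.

n₁/n₀ = exp[−(E₁−E₀)/kT] = 0.461.
⇒ (E₁−E₀)/kT = ln(1/0.461) = ln(2.1692) = 0.77436.
kT = 399 meV / 0.77436 = 515 meV.

515 meV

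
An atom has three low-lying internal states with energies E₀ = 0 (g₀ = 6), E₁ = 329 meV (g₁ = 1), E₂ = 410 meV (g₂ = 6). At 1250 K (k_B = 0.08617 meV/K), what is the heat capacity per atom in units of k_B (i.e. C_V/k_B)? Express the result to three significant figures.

k_BT = 0.08617 × 1250 K = 107.71 meV.
Eᵢ/kT = 0, 3.0545, 3.8065.
Z = Σ gᵢe^(−Eᵢ/kT) = 6·e^(−0) + 1·e^(−3.0545) + 6·e^(−3.8065) = 6.0000 + 0.047146 + 0.13336 = 6.1805.
⟨E⟩ = 11.356 meV, ⟨E²⟩ = 4452.9 meV².
C_V/k_B = (⟨E²⟩ − ⟨E⟩²)/(kT)² = (4452.9 − 128.96)/11601 = 0.373.

0.373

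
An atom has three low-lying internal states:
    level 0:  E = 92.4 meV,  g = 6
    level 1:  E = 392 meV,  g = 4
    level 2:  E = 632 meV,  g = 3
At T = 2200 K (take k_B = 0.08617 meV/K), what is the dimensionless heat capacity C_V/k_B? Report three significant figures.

0.430

k_BT = 0.08617 × 2200 K = 189.57 meV.
Eᵢ/kT = 0.48742, 2.0678, 3.3339.
Z = Σ gᵢe^(−Eᵢ/kT) = 6·e^(−0.48742) + 4·e^(−2.0678) + 3·e^(−3.3339) = 3.6853 + 0.50585 + 0.10696 = 4.2981.
⟨E⟩ = 141.09 meV, ⟨E²⟩ = 35345 meV².
C_V/k_B = (⟨E²⟩ − ⟨E⟩²)/(kT)² = (35345 − 19906)/35937 = 0.430.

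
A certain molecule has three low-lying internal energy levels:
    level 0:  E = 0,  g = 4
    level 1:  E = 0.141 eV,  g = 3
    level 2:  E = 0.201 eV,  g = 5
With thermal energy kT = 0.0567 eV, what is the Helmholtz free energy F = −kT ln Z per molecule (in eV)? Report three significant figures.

Eᵢ/kT = 0, 2.4868, 3.5450.
Z = Σ gᵢe^(−Eᵢ/kT) = 4·e^(−0) + 3·e^(−2.4868) + 5·e^(−3.5450) = 4.0000 + 0.24953 + 0.14434 = 4.3939.
F = −kT ln Z = −0.0567 × ln(4.3939) = −0.0567 × 1.4802 = -0.0839 eV.

-0.0839 eV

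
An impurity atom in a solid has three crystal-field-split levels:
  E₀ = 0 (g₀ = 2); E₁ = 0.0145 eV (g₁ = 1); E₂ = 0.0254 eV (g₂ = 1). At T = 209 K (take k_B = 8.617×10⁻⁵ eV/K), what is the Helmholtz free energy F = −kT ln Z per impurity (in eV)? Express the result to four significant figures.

-0.01783 eV

k_BT = 8.617×10⁻⁵ × 209 K = 0.0180095 eV.
Eᵢ/kT = 0, 0.805131, 1.41037.
Z = Σ gᵢe^(−Eᵢ/kT) = 2·e^(−0) + 1·e^(−0.805131) + 1·e^(−1.41037) = 2.00000 + 0.447029 + 0.244053 = 2.69108.
F = −kT ln Z = −0.0180095 × ln(2.69108) = −0.0180095 × 0.989943 = -0.01783 eV.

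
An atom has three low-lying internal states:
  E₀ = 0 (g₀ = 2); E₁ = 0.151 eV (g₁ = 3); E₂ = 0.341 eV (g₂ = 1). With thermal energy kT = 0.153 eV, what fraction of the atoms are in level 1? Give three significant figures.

Eᵢ/kT = 0, 0.98693, 2.2288.
Z = Σ gᵢe^(−Eᵢ/kT) = 2·e^(−0) + 3·e^(−0.98693) + 1·e^(−2.2288) = 2.0000 + 1.1182 + 0.10766 = 3.2259.
P₁ = g₁ e^(−E₁/kT) / Z = 1.1182/3.2259 = 0.347.

0.347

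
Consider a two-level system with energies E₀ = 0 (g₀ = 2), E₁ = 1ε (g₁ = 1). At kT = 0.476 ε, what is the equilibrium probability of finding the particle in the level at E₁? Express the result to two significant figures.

Eᵢ/kT = 0, 2.101.
Z = Σ gᵢe^(−Eᵢ/kT) = 2·e^(−0) + 1·e^(−2.101) = 2.000 + 0.1223 = 2.122.
P₁ = g₁ e^(−E₁/kT) / Z = 0.1223/2.122 = 0.058.

0.058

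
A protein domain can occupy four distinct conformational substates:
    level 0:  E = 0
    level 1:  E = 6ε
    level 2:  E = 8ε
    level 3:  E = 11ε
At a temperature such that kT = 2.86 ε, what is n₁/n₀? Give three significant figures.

0.123

n₁/n₀ = exp[−(E₁−E₀)/kT] = exp(−(6ε)/(2.86ε)) = exp(-2.0979) = 0.123.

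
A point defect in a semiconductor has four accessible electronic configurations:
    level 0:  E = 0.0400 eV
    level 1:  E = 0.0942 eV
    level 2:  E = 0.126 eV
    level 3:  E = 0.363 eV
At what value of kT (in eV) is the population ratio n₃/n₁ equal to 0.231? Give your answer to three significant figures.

n₃/n₁ = exp[−(E₃−E₁)/kT] = 0.231.
⇒ (E₃−E₁)/kT = ln(1/0.231) = ln(4.3290) = 1.4653.
kT = 0.2688 eV / 1.4653 = 0.183 eV.

0.183 eV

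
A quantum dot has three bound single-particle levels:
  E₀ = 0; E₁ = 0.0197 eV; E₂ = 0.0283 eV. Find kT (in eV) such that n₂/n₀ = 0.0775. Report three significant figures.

0.0111 eV

n₂/n₀ = exp[−(E₂−E₀)/kT] = 0.0775.
⇒ (E₂−E₀)/kT = ln(1/0.0775) = ln(12.903) = 2.5575.
kT = 0.0283 eV / 2.5575 = 0.0111 eV.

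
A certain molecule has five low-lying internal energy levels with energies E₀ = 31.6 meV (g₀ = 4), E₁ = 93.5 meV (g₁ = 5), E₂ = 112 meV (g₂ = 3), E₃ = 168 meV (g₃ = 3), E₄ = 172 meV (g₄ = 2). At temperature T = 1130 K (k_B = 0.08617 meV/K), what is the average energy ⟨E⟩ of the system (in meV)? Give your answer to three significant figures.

79.2 meV

k_BT = 0.08617 × 1130 K = 97.372 meV.
Eᵢ/kT = 0.32453, 0.96023, 1.1502, 1.7253, 1.7664.
Z = Σ gᵢe^(−Eᵢ/kT) = 4·e^(−0.32453) + 5·e^(−0.96023) + 3·e^(−1.1502) + 3·e^(−1.7253) + 2·e^(−1.7664) = 2.8915 + 1.9140 + 0.94972 + 0.53436 + 0.34189 = 6.6315.
⟨E⟩ = Σ Eᵢ gᵢe^(−Eᵢ/kT) / Z = (31.6·2.8915 + 93.5·1.9140 + 112·0.94972 + 168·0.53436 + 172·0.34189) / 6.6315 = 79.2 meV.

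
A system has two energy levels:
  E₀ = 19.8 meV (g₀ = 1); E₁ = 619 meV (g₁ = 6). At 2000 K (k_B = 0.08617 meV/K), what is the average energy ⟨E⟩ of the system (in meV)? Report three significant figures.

114 meV

k_BT = 0.08617 × 2000 K = 172.34 meV.
Eᵢ/kT = 0.11489, 3.5917.
Z = Σ gᵢe^(−Eᵢ/kT) = 1·e^(−0.11489) + 6·e^(−3.5917) = 0.89146 + 0.16531 = 1.0568.
⟨E⟩ = Σ Eᵢ gᵢe^(−Eᵢ/kT) / Z = (19.8·0.89146 + 619·0.16531) / 1.0568 = 114 meV.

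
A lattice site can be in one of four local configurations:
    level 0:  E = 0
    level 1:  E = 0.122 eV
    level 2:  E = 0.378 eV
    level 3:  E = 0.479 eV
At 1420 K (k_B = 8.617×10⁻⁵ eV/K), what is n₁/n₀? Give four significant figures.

k_BT = 8.617×10⁻⁵ × 1420 K = 0.122361 eV.
n₁/n₀ = exp[−(E₁−E₀)/kT] = exp(−(0.122 eV)/(0.122361 eV)) = exp(-0.997050) = 0.3690.

0.3690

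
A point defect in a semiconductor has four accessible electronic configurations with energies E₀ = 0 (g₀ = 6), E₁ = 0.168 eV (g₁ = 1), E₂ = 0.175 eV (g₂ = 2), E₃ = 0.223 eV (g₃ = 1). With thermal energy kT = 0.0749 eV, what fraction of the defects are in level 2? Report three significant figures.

0.0304

Eᵢ/kT = 0, 2.2430, 2.3364, 2.9773.
Z = Σ gᵢe^(−Eᵢ/kT) = 6·e^(−0) + 1·e^(−2.2430) + 2·e^(−2.3364) + 1·e^(−2.9773) = 6.0000 + 0.10614 + 0.19335 + 0.050930 = 6.3504.
P₂ = g₂ e^(−E₂/kT) / Z = 0.19335/6.3504 = 0.0304.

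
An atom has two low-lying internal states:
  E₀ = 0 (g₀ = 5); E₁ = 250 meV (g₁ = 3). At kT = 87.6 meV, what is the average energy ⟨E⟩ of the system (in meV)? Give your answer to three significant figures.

Eᵢ/kT = 0, 2.8539.
Z = Σ gᵢe^(−Eᵢ/kT) = 5·e^(−0) + 3·e^(−2.8539) = 5.0000 + 0.17286 = 5.1729.
⟨E⟩ = Σ Eᵢ gᵢe^(−Eᵢ/kT) / Z = (0·5.0000 + 250·0.17286) / 5.1729 = 8.35 meV.

8.35 meV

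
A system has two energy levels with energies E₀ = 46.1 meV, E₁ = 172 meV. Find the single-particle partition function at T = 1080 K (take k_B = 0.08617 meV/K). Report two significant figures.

k_BT = 0.08617 × 1080 K = 93.06 meV.
Eᵢ/kT = 0.4954, 1.848.
Z = Σ e^(−Eᵢ/kT) = e^(−0.4954) + e^(−1.848) = 0.6093 + 0.1576 = 0.7669.

Z = 0.77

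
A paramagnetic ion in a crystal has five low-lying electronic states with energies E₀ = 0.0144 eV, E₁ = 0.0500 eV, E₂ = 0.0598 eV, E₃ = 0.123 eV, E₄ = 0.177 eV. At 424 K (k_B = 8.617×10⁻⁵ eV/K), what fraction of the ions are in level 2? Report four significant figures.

0.1669

k_BT = 8.617×10⁻⁵ × 424 K = 0.0365361 eV.
Eᵢ/kT = 0.394131, 1.36851, 1.63674, 3.36653, 4.84452.
Z = Σ e^(−Eᵢ/kT) = e^(−0.394131) + e^(−1.36851) + e^(−1.63674) + e^(−3.36653) + e^(−4.84452) = 0.674266 + 0.254486 + 0.194613 + 0.0345092 + 0.00787139 = 1.16575.
P₂ = e^(−E₂/kT) / Z = 0.194613/1.16575 = 0.1669.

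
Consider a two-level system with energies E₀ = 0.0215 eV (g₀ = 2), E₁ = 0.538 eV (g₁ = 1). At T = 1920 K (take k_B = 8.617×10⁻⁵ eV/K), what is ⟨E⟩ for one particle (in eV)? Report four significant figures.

0.03264 eV

k_BT = 8.617×10⁻⁵ × 1920 K = 0.165446 eV.
Eᵢ/kT = 0.129952, 3.25182.
Z = Σ gᵢe^(−Eᵢ/kT) = 2·e^(−0.129952) + 1·e^(−3.25182) = 1.75628 + 0.0387037 = 1.79498.
⟨E⟩ = Σ Eᵢ gᵢe^(−Eᵢ/kT) / Z = (0.0215·1.75628 + 0.538·0.0387037) / 1.79498 = 0.03264 eV.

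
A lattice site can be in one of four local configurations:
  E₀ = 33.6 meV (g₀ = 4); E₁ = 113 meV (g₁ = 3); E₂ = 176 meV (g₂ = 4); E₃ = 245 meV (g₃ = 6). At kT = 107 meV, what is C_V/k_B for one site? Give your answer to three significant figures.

Eᵢ/kT = 0.31402, 1.0561, 1.6449, 2.2897.
Z = Σ gᵢe^(−Eᵢ/kT) = 4·e^(−0.31402) + 3·e^(−1.0561) + 4·e^(−1.6449) + 6·e^(−2.2897) = 2.9220 + 1.0434 + 0.77213 + 0.60778 = 5.3453.
⟨E⟩ = 93.706 meV, ⟨E²⟩ = 14409 meV².
C_V/k_B = (⟨E²⟩ − ⟨E⟩²)/(kT)² = (14409 − 8780.8)/11449 = 0.492.

0.492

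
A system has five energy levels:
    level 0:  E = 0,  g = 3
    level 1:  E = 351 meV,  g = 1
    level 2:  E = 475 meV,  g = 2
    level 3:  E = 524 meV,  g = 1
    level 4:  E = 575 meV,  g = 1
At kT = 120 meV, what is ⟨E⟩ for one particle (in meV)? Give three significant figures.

15.5 meV

Eᵢ/kT = 0, 2.9250, 3.9583, 4.3667, 4.7917.
Z = Σ gᵢe^(−Eᵢ/kT) = 3·e^(−0) + 1·e^(−2.9250) + 2·e^(−3.9583) + 1·e^(−4.3667) + 1·e^(−4.7917) = 3.0000 + 0.053665 + 0.038191 + 0.012693 + 0.0082983 = 3.1128.
⟨E⟩ = Σ Eᵢ gᵢe^(−Eᵢ/kT) / Z = (0·3.0000 + 351·0.053665 + 475·0.038191 + 524·0.012693 + 575·0.0082983) / 3.1128 = 15.5 meV.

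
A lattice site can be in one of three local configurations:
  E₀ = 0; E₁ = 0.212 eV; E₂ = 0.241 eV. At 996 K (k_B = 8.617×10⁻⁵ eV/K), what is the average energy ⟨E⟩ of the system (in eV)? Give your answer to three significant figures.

k_BT = 8.617×10⁻⁵ × 996 K = 0.085825 eV.
Eᵢ/kT = 0, 2.4701, 2.8080.
Z = Σ e^(−Eᵢ/kT) = e^(−0) + e^(−2.4701) + e^(−2.8080) = 1.0000 + 0.084576 + 0.060326 = 1.1449.
⟨E⟩ = Σ Eᵢ e^(−Eᵢ/kT) / Z = (0·1.0000 + 0.212·0.084576 + 0.241·0.060326) / 1.1449 = 0.0284 eV.

0.0284 eV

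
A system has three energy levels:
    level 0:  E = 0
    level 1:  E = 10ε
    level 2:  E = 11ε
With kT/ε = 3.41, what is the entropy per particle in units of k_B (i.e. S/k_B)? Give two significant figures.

Eᵢ/kT = 0, 2.933, 3.226.
Z = Σ e^(−Eᵢ/kT) = e^(−0) + e^(−2.933) + e^(−3.226) = 1.000 + 0.05324 + 0.03972 = 1.093.
⟨E⟩ = Σ EᵢPᵢ = 0.8868 ε.
S/k_B = ln Z + ⟨E⟩/kT = ln(1.093) + 0.8868/3.41 = 0.08893 + 0.2601 = 0.35.

0.35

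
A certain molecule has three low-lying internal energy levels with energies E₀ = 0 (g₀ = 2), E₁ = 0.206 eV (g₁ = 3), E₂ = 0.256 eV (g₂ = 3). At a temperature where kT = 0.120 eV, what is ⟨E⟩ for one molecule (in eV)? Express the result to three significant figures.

Eᵢ/kT = 0, 1.7167, 2.1333.
Z = Σ gᵢe^(−Eᵢ/kT) = 2·e^(−0) + 3·e^(−1.7167) + 3·e^(−2.1333) = 2.0000 + 0.53897 + 0.35534 = 2.8943.
⟨E⟩ = Σ Eᵢ gᵢe^(−Eᵢ/kT) / Z = (0·2.0000 + 0.206·0.53897 + 0.256·0.35534) / 2.8943 = 0.0698 eV.

0.0698 eV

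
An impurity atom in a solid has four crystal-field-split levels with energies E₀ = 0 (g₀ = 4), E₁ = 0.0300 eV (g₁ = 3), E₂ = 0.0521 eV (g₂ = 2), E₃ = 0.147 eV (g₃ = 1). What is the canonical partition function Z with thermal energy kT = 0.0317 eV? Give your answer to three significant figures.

Z = 5.56

Eᵢ/kT = 0, 0.94637, 1.6435, 4.6372.
Z = Σ gᵢe^(−Eᵢ/kT) = 4·e^(−0) + 3·e^(−0.94637) + 2·e^(−1.6435) + 1·e^(−4.6372) = 4.0000 + 1.1644 + 0.38660 + 0.0096848 = 5.5607.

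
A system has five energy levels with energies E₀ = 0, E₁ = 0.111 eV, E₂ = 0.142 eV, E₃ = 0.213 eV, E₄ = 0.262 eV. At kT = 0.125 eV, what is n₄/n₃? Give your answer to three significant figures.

0.676

n₄/n₃ = exp[−(E₄−E₃)/kT] = exp(−(0.049 eV)/(0.125 eV)) = exp(-0.39200) = 0.676.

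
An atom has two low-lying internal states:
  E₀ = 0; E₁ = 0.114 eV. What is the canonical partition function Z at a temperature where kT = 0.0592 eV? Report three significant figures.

Eᵢ/kT = 0, 1.9257.
Z = Σ e^(−Eᵢ/kT) = e^(−0) + e^(−1.9257) = 1.0000 + 0.14577 = 1.1458.

Z = 1.15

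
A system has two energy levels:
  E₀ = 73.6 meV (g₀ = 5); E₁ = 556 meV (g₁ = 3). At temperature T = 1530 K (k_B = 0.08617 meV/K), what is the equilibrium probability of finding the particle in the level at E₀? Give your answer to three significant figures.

k_BT = 0.08617 × 1530 K = 131.84 meV.
Eᵢ/kT = 0.55825, 4.2172.
Z = Σ gᵢe^(−Eᵢ/kT) = 5·e^(−0.55825) + 3·e^(−4.2172) = 2.8610 + 0.044220 = 2.9052.
P₀ = g₀ e^(−E₀/kT) / Z = 2.8610/2.9052 = 0.985.

0.985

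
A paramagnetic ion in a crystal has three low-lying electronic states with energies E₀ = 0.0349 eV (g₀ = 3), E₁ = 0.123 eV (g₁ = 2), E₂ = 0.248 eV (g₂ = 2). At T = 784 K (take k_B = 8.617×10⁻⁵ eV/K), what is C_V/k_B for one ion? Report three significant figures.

k_BT = 8.617×10⁻⁵ × 784 K = 0.067557 eV.
Eᵢ/kT = 0.51660, 1.8207, 3.6710.
Z = Σ gᵢe^(−Eᵢ/kT) = 3·e^(−0.51660) + 2·e^(−1.8207) + 2·e^(−3.6710) = 1.7896 + 0.32382 + 0.050902 = 2.1643.
⟨E⟩ = 0.053094 eV, ⟨E²⟩ = 0.0047172 eV².
C_V/k_B = (⟨E²⟩ − ⟨E⟩²)/(kT)² = (0.0047172 − 0.0028190)/0.0045639 = 0.416.

0.416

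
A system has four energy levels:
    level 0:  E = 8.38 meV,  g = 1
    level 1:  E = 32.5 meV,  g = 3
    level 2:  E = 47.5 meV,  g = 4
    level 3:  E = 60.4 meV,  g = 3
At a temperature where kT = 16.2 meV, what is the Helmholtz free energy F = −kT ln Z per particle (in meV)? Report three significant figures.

Eᵢ/kT = 0.51728, 2.0062, 2.9321, 3.7284.
Z = Σ gᵢe^(−Eᵢ/kT) = 1·e^(−0.51728) + 3·e^(−2.0062) + 4·e^(−2.9321) + 3·e^(−3.7284) = 0.59614 + 0.40350 + 0.21314 + 0.072094 = 1.2849.
F = −kT ln Z = −16.2 × ln(1.2849) = −16.2 × 0.25068 = -4.06 meV.

-4.06 meV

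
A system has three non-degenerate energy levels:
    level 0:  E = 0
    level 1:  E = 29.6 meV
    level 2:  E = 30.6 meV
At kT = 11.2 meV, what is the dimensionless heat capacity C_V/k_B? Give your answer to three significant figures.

0.761

Eᵢ/kT = 0, 2.6429, 2.7321.
Z = Σ e^(−Eᵢ/kT) = e^(−0) + e^(−2.6429) + e^(−2.7321) = 1.0000 + 0.071155 + 0.065082 = 1.1362.
⟨E⟩ = 3.6065 meV, ⟨E²⟩ = 108.50 meV².
C_V/k_B = (⟨E²⟩ − ⟨E⟩²)/(kT)² = (108.50 − 13.007)/125.44 = 0.761.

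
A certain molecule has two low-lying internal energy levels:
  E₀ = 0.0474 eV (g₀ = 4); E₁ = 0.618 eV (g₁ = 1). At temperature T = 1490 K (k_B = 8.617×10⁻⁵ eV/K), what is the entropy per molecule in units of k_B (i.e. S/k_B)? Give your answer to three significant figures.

k_BT = 8.617×10⁻⁵ × 1490 K = 0.12839 eV.
Eᵢ/kT = 0.36919, 4.8135.
Z = Σ gᵢe^(−Eᵢ/kT) = 4·e^(−0.36919) + 1·e^(−4.8135) = 2.7652 + 0.0081194 = 2.7733.
⟨E⟩ = Σ EᵢPᵢ = 0.049071 eV.
S/k_B = ln Z + ⟨E⟩/kT = ln(2.7733) + 0.049071/0.12839 = 1.0200 + 0.38220 = 1.40.

1.40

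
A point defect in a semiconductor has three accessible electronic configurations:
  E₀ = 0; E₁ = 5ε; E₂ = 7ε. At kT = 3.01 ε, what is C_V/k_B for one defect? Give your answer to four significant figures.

Eᵢ/kT = 0, 1.66113, 2.32558.
Z = Σ e^(−Eᵢ/kT) = e^(−0) + e^(−1.66113) + e^(−2.32558) = 1.00000 + 0.189924 + 0.0977267 = 1.28765.
⟨E⟩ = 1.26875 ε, ⟨E²⟩ = 7.40629 ε².
C_V/k_B = (⟨E²⟩ − ⟨E⟩²)/(kT)² = (7.40629 − 1.60973)/9.06010 = 0.6398.

0.6398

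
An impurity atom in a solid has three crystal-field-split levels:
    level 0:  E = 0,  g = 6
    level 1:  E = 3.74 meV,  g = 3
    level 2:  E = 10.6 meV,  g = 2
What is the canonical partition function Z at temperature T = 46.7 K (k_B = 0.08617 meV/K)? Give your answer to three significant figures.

Z = 7.33

k_BT = 0.08617 × 46.7 K = 4.0241 meV.
Eᵢ/kT = 0, 0.92940, 2.6341.
Z = Σ gᵢe^(−Eᵢ/kT) = 6·e^(−0) + 3·e^(−0.92940) + 2·e^(−2.6341) = 6.0000 + 1.1844 + 0.14357 = 7.3280.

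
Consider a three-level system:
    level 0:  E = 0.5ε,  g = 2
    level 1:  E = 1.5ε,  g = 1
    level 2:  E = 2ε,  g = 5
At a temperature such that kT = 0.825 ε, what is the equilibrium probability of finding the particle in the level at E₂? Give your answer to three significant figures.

0.261

Eᵢ/kT = 0.60606, 1.8182, 2.4242.
Z = Σ gᵢe^(−Eᵢ/kT) = 2·e^(−0.60606) + 1·e^(−1.8182) + 5·e^(−2.4242) = 1.0910 + 0.16232 + 0.44274 = 1.6961.
P₂ = g₂ e^(−E₂/kT) / Z = 0.44274/1.6961 = 0.261.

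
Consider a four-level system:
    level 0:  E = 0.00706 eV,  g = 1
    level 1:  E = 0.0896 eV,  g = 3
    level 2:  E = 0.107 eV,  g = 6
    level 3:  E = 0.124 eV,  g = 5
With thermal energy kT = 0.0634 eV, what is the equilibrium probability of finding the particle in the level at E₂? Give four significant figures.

0.3224

Eᵢ/kT = 0.111356, 1.41325, 1.68770, 1.95584.
Z = Σ gᵢe^(−Eᵢ/kT) = 1·e^(−0.111356) + 3·e^(−1.41325) + 6·e^(−1.68770) + 5·e^(−1.95584) = 0.894620 + 0.730053 + 1.10967 + 0.707228 = 3.44157.
P₂ = g₂ e^(−E₂/kT) / Z = 1.10967/3.44157 = 0.3224.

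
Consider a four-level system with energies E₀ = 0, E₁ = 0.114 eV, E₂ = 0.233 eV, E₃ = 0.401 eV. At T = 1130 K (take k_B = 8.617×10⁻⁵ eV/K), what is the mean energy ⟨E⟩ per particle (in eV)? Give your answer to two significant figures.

0.045 eV

k_BT = 8.617×10⁻⁵ × 1130 K = 0.09737 eV.
Eᵢ/kT = 0, 1.171, 2.393, 4.118.
Z = Σ e^(−Eᵢ/kT) = e^(−0) + e^(−1.171) + e^(−2.393) + e^(−4.118) = 1.000 + 0.3101 + 0.09136 + 0.01628 = 1.418.
⟨E⟩ = Σ Eᵢ e^(−Eᵢ/kT) / Z = (0·1.000 + 0.114·0.3101 + 0.233·0.09136 + 0.401·0.01628) / 1.418 = 0.045 eV.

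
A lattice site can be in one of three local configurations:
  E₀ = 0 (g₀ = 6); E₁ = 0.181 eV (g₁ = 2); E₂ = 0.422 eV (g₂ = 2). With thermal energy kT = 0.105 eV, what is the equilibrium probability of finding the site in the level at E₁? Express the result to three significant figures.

0.0558

Eᵢ/kT = 0, 1.7238, 4.0190.
Z = Σ gᵢe^(−Eᵢ/kT) = 6·e^(−0) + 2·e^(−1.7238) + 2·e^(−4.0190) = 6.0000 + 0.35677 + 0.035942 = 6.3927.
P₁ = g₁ e^(−E₁/kT) / Z = 0.35677/6.3927 = 0.0558.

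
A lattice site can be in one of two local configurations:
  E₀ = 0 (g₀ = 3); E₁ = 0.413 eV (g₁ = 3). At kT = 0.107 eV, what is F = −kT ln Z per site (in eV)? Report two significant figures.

-0.12 eV

Eᵢ/kT = 0, 3.860.
Z = Σ gᵢe^(−Eᵢ/kT) = 3·e^(−0) + 3·e^(−3.860) = 3.000 + 0.06320 = 3.063.
F = −kT ln Z = −0.107 × ln(3.063) = −0.107 × 1.119 = -0.12 eV.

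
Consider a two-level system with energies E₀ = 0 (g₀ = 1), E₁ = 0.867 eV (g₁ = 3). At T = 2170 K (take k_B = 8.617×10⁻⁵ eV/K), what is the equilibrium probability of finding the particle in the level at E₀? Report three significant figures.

k_BT = 8.617×10⁻⁵ × 2170 K = 0.18699 eV.
Eᵢ/kT = 0, 4.6366.
Z = Σ gᵢe^(−Eᵢ/kT) = 1·e^(−0) + 3·e^(−4.6366) = 1.0000 + 0.029072 = 1.0291.
P₀ = g₀ e^(−E₀/kT) / Z = 1.0000/1.0291 = 0.972.

0.972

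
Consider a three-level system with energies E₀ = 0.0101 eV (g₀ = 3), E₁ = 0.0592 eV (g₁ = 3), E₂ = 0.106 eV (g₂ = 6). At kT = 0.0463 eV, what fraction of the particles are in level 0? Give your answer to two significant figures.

Eᵢ/kT = 0.2181, 1.279, 2.289.
Z = Σ gᵢe^(−Eᵢ/kT) = 3·e^(−0.2181) + 3·e^(−1.279) + 6·e^(−2.289) = 2.412 + 0.8349 + 0.6082 = 3.855.
P₀ = g₀ e^(−E₀/kT) / Z = 2.412/3.855 = 0.63.

0.63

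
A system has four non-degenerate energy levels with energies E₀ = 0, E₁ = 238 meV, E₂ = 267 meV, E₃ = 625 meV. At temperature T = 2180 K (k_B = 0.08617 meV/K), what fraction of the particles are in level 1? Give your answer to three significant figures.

k_BT = 0.08617 × 2180 K = 187.85 meV.
Eᵢ/kT = 0, 1.2670, 1.4213, 3.3271.
Z = Σ e^(−Eᵢ/kT) = e^(−0) + e^(−1.2670) + e^(−1.4213) + e^(−3.3271) = 1.0000 + 0.28168 + 0.24140 + 0.035897 = 1.5590.
P₁ = e^(−E₁/kT) / Z = 0.28168/1.5590 = 0.181.

0.181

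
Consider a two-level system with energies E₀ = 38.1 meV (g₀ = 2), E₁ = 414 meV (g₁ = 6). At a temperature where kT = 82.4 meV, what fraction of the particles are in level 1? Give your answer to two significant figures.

Eᵢ/kT = 0.4624, 5.024.
Z = Σ gᵢe^(−Eᵢ/kT) = 2·e^(−0.4624) + 6·e^(−5.024) = 1.260 + 0.03947 = 1.299.
P₁ = g₁ e^(−E₁/kT) / Z = 0.03947/1.299 = 0.030.

0.030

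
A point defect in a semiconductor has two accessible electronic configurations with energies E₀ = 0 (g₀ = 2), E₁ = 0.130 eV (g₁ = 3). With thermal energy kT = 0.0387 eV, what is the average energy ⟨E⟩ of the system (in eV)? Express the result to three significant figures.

Eᵢ/kT = 0, 3.3592.
Z = Σ gᵢe^(−Eᵢ/kT) = 2·e^(−0) + 3·e^(−3.3592) = 2.0000 + 0.10429 = 2.1043.
⟨E⟩ = Σ Eᵢ gᵢe^(−Eᵢ/kT) / Z = (0·2.0000 + 0.130·0.10429) / 2.1043 = 0.00644 eV.

0.00644 eV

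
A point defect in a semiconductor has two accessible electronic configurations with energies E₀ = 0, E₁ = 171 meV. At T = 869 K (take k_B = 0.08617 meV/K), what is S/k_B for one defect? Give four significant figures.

k_BT = 0.08617 × 869 K = 74.8817 meV.
Eᵢ/kT = 0, 2.28360.
Z = Σ e^(−Eᵢ/kT) = e^(−0) + e^(−2.28360) = 1.00000 + 0.101917 = 1.10192.
⟨E⟩ = Σ EᵢPᵢ = 15.8159 meV.
S/k_B = ln Z + ⟨E⟩/kT = ln(1.10192) + 15.8159/74.8817 = 0.0970541 + 0.211212 = 0.3083.

0.3083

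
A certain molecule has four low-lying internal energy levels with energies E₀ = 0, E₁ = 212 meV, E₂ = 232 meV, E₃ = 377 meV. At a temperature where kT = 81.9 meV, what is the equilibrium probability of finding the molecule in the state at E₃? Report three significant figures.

0.00876

Eᵢ/kT = 0, 2.5885, 2.8327, 4.6032.
Z = Σ e^(−Eᵢ/kT) = e^(−0) + e^(−2.5885) + e^(−2.8327) + e^(−4.6032) = 1.0000 + 0.075133 + 0.058854 + 0.010020 = 1.1440.
P₃ = e^(−E₃/kT) / Z = 0.010020/1.1440 = 0.00876.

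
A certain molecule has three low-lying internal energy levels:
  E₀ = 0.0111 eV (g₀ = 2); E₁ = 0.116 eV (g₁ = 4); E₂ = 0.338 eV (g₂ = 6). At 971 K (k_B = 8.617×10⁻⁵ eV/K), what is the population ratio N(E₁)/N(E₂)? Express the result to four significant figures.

k_BT = 8.617×10⁻⁵ × 971 K = 0.0836711 eV.
n₁/n₂ = (g₁/g₂) exp[−(E₁−E₂)/kT] = (4/6) × exp(−(-0.222 eV)/(0.0836711 eV)) = (4/6) × exp(2.65325) = 9.467.

9.467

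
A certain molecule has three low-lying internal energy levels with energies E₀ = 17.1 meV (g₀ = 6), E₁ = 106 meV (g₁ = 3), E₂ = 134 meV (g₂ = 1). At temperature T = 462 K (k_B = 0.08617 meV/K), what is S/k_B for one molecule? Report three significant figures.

k_BT = 0.08617 × 462 K = 39.811 meV.
Eᵢ/kT = 0.42953, 2.6626, 3.3659.
Z = Σ gᵢe^(−Eᵢ/kT) = 6·e^(−0.42953) + 3·e^(−2.6626) + 1·e^(−3.3659) = 3.9049 + 0.20930 + 0.034531 = 4.1487.
⟨E⟩ = Σ EᵢPᵢ = 22.558 meV.
S/k_B = ln Z + ⟨E⟩/kT = ln(4.1487) + 22.558/39.811 = 1.4228 + 0.56663 = 1.99.

1.99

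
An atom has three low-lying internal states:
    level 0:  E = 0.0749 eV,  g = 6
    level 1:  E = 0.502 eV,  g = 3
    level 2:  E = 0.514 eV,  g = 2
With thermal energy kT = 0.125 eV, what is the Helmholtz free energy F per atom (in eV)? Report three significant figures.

-0.152 eV

Eᵢ/kT = 0.59920, 4.0160, 4.1120.
Z = Σ gᵢe^(−Eᵢ/kT) = 6·e^(−0.59920) + 3·e^(−4.0160) + 2·e^(−4.1120) = 3.2955 + 0.054075 + 0.032750 = 3.3823.
F = −kT ln Z = −0.125 × ln(3.3823) = −0.125 × 1.2186 = -0.152 eV.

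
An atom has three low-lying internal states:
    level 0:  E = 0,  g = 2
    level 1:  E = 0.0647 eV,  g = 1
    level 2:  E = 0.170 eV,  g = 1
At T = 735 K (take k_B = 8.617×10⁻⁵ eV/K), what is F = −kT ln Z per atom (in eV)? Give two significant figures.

k_BT = 8.617×10⁻⁵ × 735 K = 0.06333 eV.
Eᵢ/kT = 0, 1.022, 2.684.
Z = Σ gᵢe^(−Eᵢ/kT) = 2·e^(−0) + 1·e^(−1.022) + 1·e^(−2.684) = 2.000 + 0.3599 + 0.06829 = 2.428.
F = −kT ln Z = −0.06333 × ln(2.428) = −0.06333 × 0.8871 = -0.056 eV.

-0.056 eV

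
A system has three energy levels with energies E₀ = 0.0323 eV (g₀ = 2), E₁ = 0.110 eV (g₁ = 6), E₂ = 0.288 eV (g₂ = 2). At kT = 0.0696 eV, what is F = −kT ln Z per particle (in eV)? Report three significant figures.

-0.0645 eV

Eᵢ/kT = 0.46408, 1.5805, 4.1379.
Z = Σ gᵢe^(−Eᵢ/kT) = 2·e^(−0.46408) + 6·e^(−1.5805) + 2·e^(−4.1379) = 1.2574 + 1.2352 + 0.031913 = 2.5245.
F = −kT ln Z = −0.0696 × ln(2.5245) = −0.0696 × 0.92604 = -0.0645 eV.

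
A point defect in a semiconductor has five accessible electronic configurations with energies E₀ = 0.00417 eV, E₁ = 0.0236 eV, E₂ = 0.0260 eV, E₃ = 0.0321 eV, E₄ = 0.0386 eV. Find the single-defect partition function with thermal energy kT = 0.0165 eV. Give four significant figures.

Z = 1.462

Eᵢ/kT = 0.252727, 1.43030, 1.57576, 1.94545, 2.33939.
Z = Σ e^(−Eᵢ/kT) = e^(−0.252727) + e^(−1.43030) + e^(−1.57576) + e^(−1.94545) + e^(−2.33939) = 0.776680 + 0.239237 + 0.206850 + 0.142923 + 0.0963864 = 1.46208.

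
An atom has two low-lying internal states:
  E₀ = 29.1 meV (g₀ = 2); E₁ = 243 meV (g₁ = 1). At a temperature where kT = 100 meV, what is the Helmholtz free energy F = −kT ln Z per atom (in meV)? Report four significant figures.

-45.94 meV

Eᵢ/kT = 0.291000, 2.43000.
Z = Σ gᵢe^(−Eᵢ/kT) = 2·e^(−0.291000) + 1·e^(−2.43000) = 1.49503 + 0.0880368 = 1.58307.
F = −kT ln Z = −100 × ln(1.58307) = −100 × 0.459366 = -45.94 meV.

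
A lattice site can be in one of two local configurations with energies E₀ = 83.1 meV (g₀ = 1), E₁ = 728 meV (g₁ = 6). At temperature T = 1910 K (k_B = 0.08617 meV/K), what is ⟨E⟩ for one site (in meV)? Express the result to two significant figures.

150 meV

k_BT = 0.08617 × 1910 K = 164.6 meV.
Eᵢ/kT = 0.5049, 4.423.
Z = Σ gᵢe^(−Eᵢ/kT) = 1·e^(−0.5049) + 6·e^(−4.423) = 0.6036 + 0.07199 = 0.6756.
⟨E⟩ = Σ Eᵢ gᵢe^(−Eᵢ/kT) / Z = (83.1·0.6036 + 728·0.07199) / 0.6756 = 150 meV.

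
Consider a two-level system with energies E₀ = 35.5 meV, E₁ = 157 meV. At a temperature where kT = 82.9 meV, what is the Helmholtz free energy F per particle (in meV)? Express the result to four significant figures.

Eᵢ/kT = 0.428227, 1.89385.
Z = Σ e^(−Eᵢ/kT) = e^(−0.428227) + e^(−1.89385) = 0.651663 + 0.150491 = 0.802154.
F = −kT ln Z = −82.9 × ln(0.802154) = −82.9 × -0.220455 = 18.28 meV.

18.28 meV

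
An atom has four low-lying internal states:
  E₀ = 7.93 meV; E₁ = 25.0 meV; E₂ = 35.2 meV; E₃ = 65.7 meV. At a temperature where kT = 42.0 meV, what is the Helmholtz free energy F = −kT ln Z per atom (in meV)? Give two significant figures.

-30 meV

Eᵢ/kT = 0.1888, 0.5952, 0.8381, 1.564.
Z = Σ e^(−Eᵢ/kT) = e^(−0.1888) + e^(−0.5952) + e^(−0.8381) + e^(−1.564) = 0.8280 + 0.5515 + 0.4325 + 0.2093 = 2.021.
F = −kT ln Z = −42.0 × ln(2.021) = −42.0 × 0.7036 = -30 meV.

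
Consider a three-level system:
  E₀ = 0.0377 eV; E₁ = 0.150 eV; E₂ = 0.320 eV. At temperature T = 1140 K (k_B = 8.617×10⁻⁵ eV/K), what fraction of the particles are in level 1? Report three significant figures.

0.232

k_BT = 8.617×10⁻⁵ × 1140 K = 0.098234 eV.
Eᵢ/kT = 0.38378, 1.5270, 3.2575.
Z = Σ e^(−Eᵢ/kT) = e^(−0.38378) + e^(−1.5270) + e^(−3.2575) = 0.68128 + 0.21719 + 0.038484 = 0.93695.
P₁ = e^(−E₁/kT) / Z = 0.21719/0.93695 = 0.232.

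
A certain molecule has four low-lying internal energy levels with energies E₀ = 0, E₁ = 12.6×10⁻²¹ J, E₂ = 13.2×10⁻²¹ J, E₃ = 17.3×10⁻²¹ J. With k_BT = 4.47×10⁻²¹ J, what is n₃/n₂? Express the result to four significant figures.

n₃/n₂ = exp[−(E₃−E₂)/kT] = exp(−(4.1 ×10⁻²¹ J)/(4.47 ×10⁻²¹ J)) = exp(-0.917226) = 0.3996.

0.3996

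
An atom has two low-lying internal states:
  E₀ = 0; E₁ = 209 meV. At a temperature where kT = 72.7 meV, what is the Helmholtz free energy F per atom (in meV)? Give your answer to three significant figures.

-3.99 meV

Eᵢ/kT = 0, 2.8748.
Z = Σ e^(−Eᵢ/kT) = e^(−0) + e^(−2.8748) = 1.0000 + 0.056427 = 1.0564.
F = −kT ln Z = −72.7 × ln(1.0564) = −72.7 × 0.054867 = -3.99 meV.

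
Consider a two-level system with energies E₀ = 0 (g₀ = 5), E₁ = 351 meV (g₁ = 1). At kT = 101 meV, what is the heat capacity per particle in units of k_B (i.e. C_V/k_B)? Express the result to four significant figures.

0.07385

Eᵢ/kT = 0, 3.47525.
Z = Σ gᵢe^(−Eᵢ/kT) = 5·e^(−0) + 1·e^(−3.47525) = 5.00000 + 0.0309541 = 5.03095.
⟨E⟩ = 2.15961 meV, ⟨E²⟩ = 758.023 meV².
C_V/k_B = (⟨E²⟩ − ⟨E⟩²)/(kT)² = (758.023 − 4.66392)/10201.0 = 0.07385.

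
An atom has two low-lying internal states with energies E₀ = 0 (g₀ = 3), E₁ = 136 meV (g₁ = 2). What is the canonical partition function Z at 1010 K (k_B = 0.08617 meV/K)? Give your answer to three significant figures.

Z = 3.42

k_BT = 0.08617 × 1010 K = 87.032 meV.
Eᵢ/kT = 0, 1.5626.
Z = Σ gᵢe^(−Eᵢ/kT) = 3·e^(−0) + 2·e^(−1.5626) = 3.0000 + 0.41918 = 3.4192.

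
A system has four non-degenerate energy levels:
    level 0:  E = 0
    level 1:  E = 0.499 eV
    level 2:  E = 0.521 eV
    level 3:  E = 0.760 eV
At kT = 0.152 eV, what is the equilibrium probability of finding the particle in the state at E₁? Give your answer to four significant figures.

0.03485

Eᵢ/kT = 0, 3.28289, 3.42763, 5.00000.
Z = Σ e^(−Eᵢ/kT) = e^(−0) + e^(−3.28289) + e^(−3.42763) + e^(−5.00000) = 1.00000 + 0.0375197 + 0.0324638 + 0.00673795 = 1.07672.
P₁ = e^(−E₁/kT) / Z = 0.0375197/1.07672 = 0.03485.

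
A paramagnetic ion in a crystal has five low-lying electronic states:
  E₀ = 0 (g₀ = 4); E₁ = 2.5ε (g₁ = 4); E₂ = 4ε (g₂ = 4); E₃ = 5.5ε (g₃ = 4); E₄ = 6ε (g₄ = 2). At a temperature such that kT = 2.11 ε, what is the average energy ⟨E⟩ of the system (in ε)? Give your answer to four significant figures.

1.248 ε

Eᵢ/kT = 0, 1.18483, 1.89573, 2.60664, 2.84360.
Z = Σ gᵢe^(−Eᵢ/kT) = 4·e^(−0) + 4·e^(−1.18483) + 4·e^(−1.89573) + 4·e^(−2.60664) + 2·e^(−2.84360) = 4.00000 + 1.22319 + 0.600835 + 0.295128 + 0.116431 = 6.23558.
⟨E⟩ = Σ Eᵢ gᵢe^(−Eᵢ/kT) / Z = (0·4.00000 + 2.5·1.22319 + 4·0.600835 + 5.5·0.295128 + 6·0.116431) / 6.23558 = 1.248 ε.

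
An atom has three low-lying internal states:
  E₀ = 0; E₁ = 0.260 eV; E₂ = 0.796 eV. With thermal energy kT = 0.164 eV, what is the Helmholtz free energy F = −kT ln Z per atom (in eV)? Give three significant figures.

-0.0316 eV

Eᵢ/kT = 0, 1.5854, 4.8537.
Z = Σ e^(−Eᵢ/kT) = e^(−0) + e^(−1.5854) + e^(−4.8537) = 1.0000 + 0.20487 + 0.0077995 = 1.2127.
F = −kT ln Z = −0.164 × ln(1.2127) = −0.164 × 0.19285 = -0.0316 eV.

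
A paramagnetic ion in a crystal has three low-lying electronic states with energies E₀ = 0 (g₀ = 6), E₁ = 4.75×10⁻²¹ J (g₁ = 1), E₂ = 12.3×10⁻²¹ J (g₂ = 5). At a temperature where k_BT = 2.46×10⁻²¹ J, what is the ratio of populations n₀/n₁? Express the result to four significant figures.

n₀/n₁ = (g₀/g₁) exp[−(E₀−E₁)/kT] = (6/1) × exp(−(-4.75 ×10⁻²¹ J)/(2.46 ×10⁻²¹ J)) = (6/1) × exp(1.93089) = 41.37.

41.37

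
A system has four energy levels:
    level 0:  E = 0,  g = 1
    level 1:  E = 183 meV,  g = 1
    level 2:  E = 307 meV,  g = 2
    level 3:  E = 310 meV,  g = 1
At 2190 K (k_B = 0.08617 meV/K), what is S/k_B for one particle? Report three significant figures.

k_BT = 0.08617 × 2190 K = 188.71 meV.
Eᵢ/kT = 0, 0.96974, 1.6268, 1.6427.
Z = Σ gᵢe^(−Eᵢ/kT) = 1·e^(−0) + 1·e^(−0.96974) + 2·e^(−1.6268) + 1·e^(−1.6427) = 1.0000 + 0.37918 + 0.39312 + 0.19346 = 1.9658.
⟨E⟩ = Σ EᵢPᵢ = 127.20 meV.
S/k_B = ln Z + ⟨E⟩/kT = ln(1.9658) + 127.20/188.71 = 0.67590 + 0.67405 = 1.35.

1.35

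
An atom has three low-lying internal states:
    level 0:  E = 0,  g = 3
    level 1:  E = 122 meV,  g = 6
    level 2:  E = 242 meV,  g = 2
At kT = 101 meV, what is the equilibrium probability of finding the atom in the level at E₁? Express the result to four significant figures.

Eᵢ/kT = 0, 1.20792, 2.39604.
Z = Σ gᵢe^(−Eᵢ/kT) = 3·e^(−0) + 6·e^(−1.20792) + 2·e^(−2.39604) = 3.00000 + 1.79291 + 0.182156 = 4.97507.
P₁ = g₁ e^(−E₁/kT) / Z = 1.79291/4.97507 = 0.3604.

0.3604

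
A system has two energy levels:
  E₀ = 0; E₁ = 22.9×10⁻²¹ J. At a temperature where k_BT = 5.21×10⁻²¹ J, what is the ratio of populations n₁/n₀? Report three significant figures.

n₁/n₀ = exp[−(E₁−E₀)/kT] = exp(−(22.9 ×10⁻²¹ J)/(5.21 ×10⁻²¹ J)) = exp(-4.3954) = 0.0123.

0.0123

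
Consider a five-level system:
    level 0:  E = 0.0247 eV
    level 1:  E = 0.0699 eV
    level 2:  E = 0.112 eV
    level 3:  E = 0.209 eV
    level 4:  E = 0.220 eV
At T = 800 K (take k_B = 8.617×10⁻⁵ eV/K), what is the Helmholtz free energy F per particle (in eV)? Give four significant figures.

k_BT = 8.617×10⁻⁵ × 800 K = 0.0689360 eV.
Eᵢ/kT = 0.358303, 1.01398, 1.62470, 3.03180, 3.19137.
Z = Σ e^(−Eᵢ/kT) = e^(−0.358303) + e^(−1.01398) + e^(−1.62470) + e^(−3.03180) + e^(−3.19137) = 0.698861 + 0.362772 + 0.196971 + 0.0482287 + 0.0411155 = 1.34795.
F = −kT ln Z = −0.0689360 × ln(1.34795) = −0.0689360 × 0.298585 = -0.02058 eV.

-0.02058 eV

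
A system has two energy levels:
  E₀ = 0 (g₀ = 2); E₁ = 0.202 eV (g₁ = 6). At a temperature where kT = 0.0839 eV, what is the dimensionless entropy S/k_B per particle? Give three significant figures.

Eᵢ/kT = 0, 2.4076.
Z = Σ gᵢe^(−Eᵢ/kT) = 2·e^(−0) + 6·e^(−2.4076) = 2.0000 + 0.54019 = 2.5402.
⟨E⟩ = Σ EᵢPᵢ = 0.042957 eV.
S/k_B = ln Z + ⟨E⟩/kT = ln(2.5402) + 0.042957/0.0839 = 0.93224 + 0.51200 = 1.44.

1.44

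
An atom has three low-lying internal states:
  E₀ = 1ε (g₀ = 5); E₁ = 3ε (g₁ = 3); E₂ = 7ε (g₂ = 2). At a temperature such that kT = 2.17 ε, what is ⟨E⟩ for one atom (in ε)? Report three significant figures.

Eᵢ/kT = 0.46083, 1.3825, 3.2258.
Z = Σ gᵢe^(−Eᵢ/kT) = 5·e^(−0.46083) + 3·e^(−1.3825) + 2·e^(−3.2258) = 3.1538 + 0.75285 + 0.079448 = 3.9861.
⟨E⟩ = Σ Eᵢ gᵢe^(−Eᵢ/kT) / Z = (1·3.1538 + 3·0.75285 + 7·0.079448) / 3.9861 = 1.50 ε.

1.50 ε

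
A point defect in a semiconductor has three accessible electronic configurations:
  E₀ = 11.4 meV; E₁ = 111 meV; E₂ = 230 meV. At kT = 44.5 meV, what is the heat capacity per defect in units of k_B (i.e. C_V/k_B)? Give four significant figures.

Eᵢ/kT = 0.256180, 2.49438, 5.16854.
Z = Σ e^(−Eᵢ/kT) = e^(−0.256180) + e^(−2.49438) + e^(−5.16854) = 0.774003 + 0.0825476 + 0.00569287 = 0.862243.
⟨E⟩ = 22.3786 meV, ⟨E²⟩ = 1645.49 meV².
C_V/k_B = (⟨E²⟩ − ⟨E⟩²)/(kT)² = (1645.49 − 500.802)/1980.25 = 0.5781.

0.5781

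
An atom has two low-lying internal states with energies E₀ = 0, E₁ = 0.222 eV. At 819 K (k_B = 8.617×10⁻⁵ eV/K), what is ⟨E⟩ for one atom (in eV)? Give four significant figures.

0.009160 eV

k_BT = 8.617×10⁻⁵ × 819 K = 0.0705732 eV.
Eᵢ/kT = 0, 3.14567.
Z = Σ e^(−Eᵢ/kT) = e^(−0) + e^(−3.14567) = 1.00000 + 0.0430381 = 1.04304.
⟨E⟩ = Σ Eᵢ e^(−Eᵢ/kT) / Z = (0·1.00000 + 0.222·0.0430381) / 1.04304 = 0.009160 eV.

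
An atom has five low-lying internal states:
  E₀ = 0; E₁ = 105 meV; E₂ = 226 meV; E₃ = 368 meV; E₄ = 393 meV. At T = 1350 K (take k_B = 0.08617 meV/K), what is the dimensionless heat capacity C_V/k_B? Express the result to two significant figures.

0.73

k_BT = 0.08617 × 1350 K = 116.3 meV.
Eᵢ/kT = 0, 0.9028, 1.943, 3.164, 3.379.
Z = Σ e^(−Eᵢ/kT) = e^(−0) + e^(−0.9028) + e^(−1.943) + e^(−3.164) + e^(−3.379) = 1.000 + 0.4054 + 0.1433 + 0.04226 + 0.03408 = 1.625.
⟨E⟩ = 63.94 meV, ⟨E²⟩ = 14020 meV².
C_V/k_B = (⟨E²⟩ − ⟨E⟩²)/(kT)² = (14020 − 4088)/13530 = 0.73.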